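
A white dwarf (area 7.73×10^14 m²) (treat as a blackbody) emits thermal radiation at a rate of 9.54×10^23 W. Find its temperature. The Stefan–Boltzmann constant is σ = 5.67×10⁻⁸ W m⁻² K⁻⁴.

T ≈ 12100 K

From P = σAT⁴, T = (P / σA)^(1/4) = (9.54×10^23 / (5.67×10⁻⁸ × 7.73×10^14))^(1/4).
T = (2.18×10^16)^(1/4) = 12100 K.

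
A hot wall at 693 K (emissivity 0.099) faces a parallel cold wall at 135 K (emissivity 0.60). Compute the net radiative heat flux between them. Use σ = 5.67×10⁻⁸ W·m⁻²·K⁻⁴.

For two large parallel gray plates, q = σ(T₁⁴ − T₂⁴) / (1/ε₁ + 1/ε₂ − 1).
1/ε₁ + 1/ε₂ − 1 = 1/0.099 + 1/0.60 − 1 = 10.77.
T₁⁴ − T₂⁴ = 2.31×10^11 − 3.32×10^8 = 2.30×10^11 K⁴.
q = 5.67×10⁻⁸ × 2.30×10^11 / 10.77 = 1210 W/m².

q ≈ 1210 W/m²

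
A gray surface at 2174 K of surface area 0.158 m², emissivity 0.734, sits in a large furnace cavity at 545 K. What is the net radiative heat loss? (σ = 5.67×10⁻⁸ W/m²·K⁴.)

Q = εσA(T⁴ − T_s⁴). T⁴ − T_s⁴ = (2174)⁴ − (545)⁴ = 2.23×10^13 − 8.82×10^10 = 2.22×10^13 K⁴.
Q = 0.734 × 5.67×10⁻⁸ × 0.158 × 2.22×10^13 = 1.46×10^5 W.

Q ≈ 1.46×10^5 W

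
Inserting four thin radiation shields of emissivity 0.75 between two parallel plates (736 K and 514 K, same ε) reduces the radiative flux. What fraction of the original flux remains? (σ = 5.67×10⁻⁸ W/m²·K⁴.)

With N identical shields there are N+1 = 5 gaps in series, each with the same radiative resistance, so the flux falls to 1/(N+1) of its unshielded value.

ratio ≈ 0.200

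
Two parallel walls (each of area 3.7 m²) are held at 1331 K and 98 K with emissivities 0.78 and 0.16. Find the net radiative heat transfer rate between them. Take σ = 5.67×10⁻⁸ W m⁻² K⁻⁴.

For two large parallel gray plates, q = σ(T₁⁴ − T₂⁴) / (1/ε₁ + 1/ε₂ − 1).
1/ε₁ + 1/ε₂ − 1 = 1/0.78 + 1/0.16 − 1 = 6.532.
T₁⁴ − T₂⁴ = 3.14×10^12 − 9.22×10^7 = 3.14×10^12 K⁴.
q = 5.67×10⁻⁸ × 3.14×10^12 / 6.532 = 27200 W/m².
Q = q·A = 27200 × 3.7 = 1.01×10^5 W.

Q ≈ 1.01×10^5 W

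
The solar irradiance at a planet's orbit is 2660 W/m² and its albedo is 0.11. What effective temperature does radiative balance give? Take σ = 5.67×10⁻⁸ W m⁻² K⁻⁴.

T ≈ 320 K

Power absorbed = (1−a)S·πR²; power emitted = 4πR²σT⁴. Equating and cancelling πR²:
T = ((1−a)S / 4σ)^(1/4) = (2370 / (4 × 5.67×10⁻⁸))^(1/4) = (1.04×10^10)^(1/4).
T = 320 K.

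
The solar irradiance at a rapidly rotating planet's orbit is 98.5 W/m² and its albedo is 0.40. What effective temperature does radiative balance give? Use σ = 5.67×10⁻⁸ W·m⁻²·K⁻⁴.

Power absorbed = (1−a)S·πR²; power emitted = 4πR²σT⁴. Equating and cancelling πR²:
T = ((1−a)S / 4σ)^(1/4) = (59.1 / (4 × 5.67×10⁻⁸))^(1/4) = (2.61×10^8)^(1/4).
T = 127 K.

T ≈ 127 K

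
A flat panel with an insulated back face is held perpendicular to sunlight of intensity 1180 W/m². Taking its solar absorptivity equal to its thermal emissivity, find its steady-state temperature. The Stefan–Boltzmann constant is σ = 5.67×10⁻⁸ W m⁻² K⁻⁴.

Absorbed flux αS = emitted flux εσT⁴ (one radiating face); with α = ε, T = (S/σ)^(1/4).
T = (1180 / 5.67×10⁻⁸)^(1/4) = (2.08×10^10)^(1/4).
T = 380 K.

T ≈ 380 K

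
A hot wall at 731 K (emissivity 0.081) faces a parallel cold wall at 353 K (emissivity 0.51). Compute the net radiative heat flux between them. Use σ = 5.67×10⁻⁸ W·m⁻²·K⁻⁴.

For two large parallel gray plates, q = σ(T₁⁴ − T₂⁴) / (1/ε₁ + 1/ε₂ − 1).
1/ε₁ + 1/ε₂ − 1 = 1/0.081 + 1/0.51 − 1 = 13.31.
T₁⁴ − T₂⁴ = 2.86×10^11 − 1.55×10^10 = 2.70×10^11 K⁴.
q = 5.67×10⁻⁸ × 2.70×10^11 / 13.31 = 1150 W/m².

q ≈ 1150 W/m²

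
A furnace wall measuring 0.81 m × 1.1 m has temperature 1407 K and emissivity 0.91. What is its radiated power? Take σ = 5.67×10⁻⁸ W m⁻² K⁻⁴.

P ≈ 1.80×10^5 W

A = 0.81 × 1.1 = 0.891 m².
Stefan–Boltzmann: P = εσAT⁴ = 0.91 × 5.67×10⁻⁸ × 0.891 × (1407)⁴ = 0.91 × 5.67×10⁻⁸ × 0.891 × 3.92×10^12.
P = 1.80×10^5 W.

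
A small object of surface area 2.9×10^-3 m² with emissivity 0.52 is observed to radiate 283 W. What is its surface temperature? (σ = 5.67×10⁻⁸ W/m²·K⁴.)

T ≈ 1350 K

From P = εσAT⁴, T = (P / εσA)^(1/4) = (283 / (0.52 × 5.67×10⁻⁸ × 2.90×10^-3))^(1/4).
T = (3.31×10^12)^(1/4) = 1350 K.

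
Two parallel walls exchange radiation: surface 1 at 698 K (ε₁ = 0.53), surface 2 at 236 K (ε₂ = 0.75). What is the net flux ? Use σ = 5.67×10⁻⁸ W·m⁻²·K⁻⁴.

For two large parallel gray plates, q = σ(T₁⁴ − T₂⁴) / (1/ε₁ + 1/ε₂ − 1).
1/ε₁ + 1/ε₂ − 1 = 1/0.53 + 1/0.75 − 1 = 2.220.
T₁⁴ − T₂⁴ = 2.37×10^11 − 3.10×10^9 = 2.34×10^11 K⁴.
q = 5.67×10⁻⁸ × 2.34×10^11 / 2.220 = 5980 W/m².

q ≈ 5980 W/m²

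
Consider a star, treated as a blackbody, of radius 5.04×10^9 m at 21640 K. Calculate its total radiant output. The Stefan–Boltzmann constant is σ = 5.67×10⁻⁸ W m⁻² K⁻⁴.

P ≈ 3.97×10^30 W

A = 4πr² = 4π × (5.04×10^9)² = 3.19×10^20 m².
P = σAT⁴ = 5.67×10⁻⁸ × 3.19×10^20 × (21640)⁴ = 5.67×10⁻⁸ × 3.19×10^20 × 2.19×10^17.
P = 3.97×10^30 W.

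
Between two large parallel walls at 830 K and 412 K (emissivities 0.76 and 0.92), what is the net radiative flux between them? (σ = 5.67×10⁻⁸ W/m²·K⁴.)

q ≈ 18000 W/m²

For two large parallel gray plates, q = σ(T₁⁴ − T₂⁴) / (1/ε₁ + 1/ε₂ − 1).
1/ε₁ + 1/ε₂ − 1 = 1/0.76 + 1/0.92 − 1 = 1.403.
T₁⁴ − T₂⁴ = 4.75×10^11 − 2.88×10^10 = 4.46×10^11 K⁴.
q = 5.67×10⁻⁸ × 4.46×10^11 / 1.403 = 18000 W/m².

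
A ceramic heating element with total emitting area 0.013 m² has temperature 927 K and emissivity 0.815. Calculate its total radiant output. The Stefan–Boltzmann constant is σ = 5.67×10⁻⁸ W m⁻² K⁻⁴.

P ≈ 444 W

P = εσAT⁴ = 0.815 × 5.67×10⁻⁸ × 0.0130 × (927)⁴ = 0.815 × 5.67×10⁻⁸ × 0.0130 × 7.38×10^11.
P = 444 W.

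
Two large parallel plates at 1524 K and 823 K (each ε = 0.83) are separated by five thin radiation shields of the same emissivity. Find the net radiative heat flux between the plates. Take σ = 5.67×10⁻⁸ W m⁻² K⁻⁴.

q ≈ 33100 W/m²

Each of the 6 gaps contributes resistance (2/ε − 1) = 2/0.83 − 1 = 1.410; total = 8.458.
q = σ(T₁⁴ − T₂⁴) / 8.458 = 5.67×10⁻⁸ × 4.94×10^12 / 8.458 = 33100 W/m².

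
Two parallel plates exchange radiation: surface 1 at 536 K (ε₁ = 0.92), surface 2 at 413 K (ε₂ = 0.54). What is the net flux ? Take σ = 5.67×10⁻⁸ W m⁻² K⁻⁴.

For two large parallel gray plates, q = σ(T₁⁴ − T₂⁴) / (1/ε₁ + 1/ε₂ − 1).
1/ε₁ + 1/ε₂ − 1 = 1/0.92 + 1/0.54 − 1 = 1.939.
T₁⁴ − T₂⁴ = 8.25×10^10 − 2.91×10^10 = 5.34×10^10 K⁴.
q = 5.67×10⁻⁸ × 5.34×10^10 / 1.939 = 1560 W/m².

q ≈ 1560 W/m²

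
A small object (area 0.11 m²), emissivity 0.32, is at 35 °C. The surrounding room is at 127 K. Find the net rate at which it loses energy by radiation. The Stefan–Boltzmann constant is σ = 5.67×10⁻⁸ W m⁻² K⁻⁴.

Convert: 35 °C = 308 K.
Q = εσA(T⁴ − T_s⁴). T⁴ − T_s⁴ = (308)⁴ − (127)⁴ = 9.00×10^9 − 2.60×10^8 = 8.74×10^9 K⁴.
Q = 0.32 × 5.67×10⁻⁸ × 0.110 × 8.74×10^9 = 17.4 W.

Q ≈ 17.4 W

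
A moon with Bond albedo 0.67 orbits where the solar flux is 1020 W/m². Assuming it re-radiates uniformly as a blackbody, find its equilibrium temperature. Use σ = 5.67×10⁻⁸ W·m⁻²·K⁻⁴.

T ≈ 196 K

Power absorbed = (1−a)S·πR²; power emitted = 4πR²σT⁴. Equating and cancelling πR²:
T = ((1−a)S / 4σ)^(1/4) = (337 / (4 × 5.67×10⁻⁸))^(1/4) = (1.48×10^9)^(1/4).
T = 196 K.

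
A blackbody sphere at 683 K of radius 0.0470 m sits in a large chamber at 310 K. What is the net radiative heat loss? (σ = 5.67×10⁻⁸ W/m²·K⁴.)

Q ≈ 328 W

A = 4πr² = 4π × (0.0470)² = 0.0278 m².
Q = σA(T⁴ − T_s⁴). T⁴ − T_s⁴ = (683)⁴ − (310)⁴ = 2.18×10^11 − 9.24×10^9 = 2.08×10^11 K⁴.
Q = 5.67×10⁻⁸ × 0.0278 × 2.08×10^11 = 328 W.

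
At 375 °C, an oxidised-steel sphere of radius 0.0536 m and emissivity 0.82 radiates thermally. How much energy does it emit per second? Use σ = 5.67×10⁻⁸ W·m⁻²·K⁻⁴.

P ≈ 296 W

A = 4πr² = 4π × (0.0536)² = 0.0361 m².
375 °C = 648 K.
P = εσAT⁴ = 0.82 × 5.67×10⁻⁸ × 0.0361 × (648)⁴ = 0.82 × 5.67×10⁻⁸ × 0.0361 × 1.76×10^11.
P = 296 W.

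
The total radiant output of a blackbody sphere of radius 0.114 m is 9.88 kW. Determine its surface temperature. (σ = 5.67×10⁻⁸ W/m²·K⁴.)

A = 4πr² = 4π × (0.114)² = 0.163 m².
From P = σAT⁴, T = (P / σA)^(1/4) = (9880 / (5.67×10⁻⁸ × 0.163))^(1/4).
T = (1.07×10^12)^(1/4) = 1020 K.

T ≈ 1020 K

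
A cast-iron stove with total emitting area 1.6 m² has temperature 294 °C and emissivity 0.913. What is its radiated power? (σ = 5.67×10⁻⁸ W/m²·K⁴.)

P ≈ 8560 W

294 °C = 567 K.
P = εσAT⁴ = 0.913 × 5.67×10⁻⁸ × 1.60 × (567)⁴ = 0.913 × 5.67×10⁻⁸ × 1.60 × 1.03×10^11.
P = 8560 W.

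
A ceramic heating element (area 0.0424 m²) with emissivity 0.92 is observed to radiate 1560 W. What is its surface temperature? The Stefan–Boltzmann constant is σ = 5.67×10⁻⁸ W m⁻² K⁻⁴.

From P = εσAT⁴, T = (P / εσA)^(1/4) = (1560 / (0.92 × 5.67×10⁻⁸ × 0.0424))^(1/4).
T = (7.05×10^11)^(1/4) = 916 K.

T ≈ 916 K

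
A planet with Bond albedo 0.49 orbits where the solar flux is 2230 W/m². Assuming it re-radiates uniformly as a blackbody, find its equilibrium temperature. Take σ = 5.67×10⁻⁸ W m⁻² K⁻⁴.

T ≈ 266 K

Power absorbed = (1−a)S·πR²; power emitted = 4πR²σT⁴. Equating and cancelling πR²:
T = ((1−a)S / 4σ)^(1/4) = (1140 / (4 × 5.67×10⁻⁸))^(1/4) = (5.01×10^9)^(1/4).
T = 266 K.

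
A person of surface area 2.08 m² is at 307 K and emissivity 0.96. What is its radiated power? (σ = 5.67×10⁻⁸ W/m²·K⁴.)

P = εσAT⁴ = 0.96 × 5.67×10⁻⁸ × 2.08 × (307)⁴ = 0.96 × 5.67×10⁻⁸ × 2.08 × 8.88×10^9.
P = 1010 W.

P ≈ 1010 W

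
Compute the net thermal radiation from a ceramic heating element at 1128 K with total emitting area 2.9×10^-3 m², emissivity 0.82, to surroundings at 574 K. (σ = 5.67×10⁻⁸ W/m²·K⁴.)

Q = εσA(T⁴ − T_s⁴). T⁴ − T_s⁴ = (1128)⁴ − (574)⁴ = 1.62×10^12 − 1.09×10^11 = 1.51×10^12 K⁴.
Q = 0.82 × 5.67×10⁻⁸ × 2.90×10^-3 × 1.51×10^12 = 204 W.

Q ≈ 204 W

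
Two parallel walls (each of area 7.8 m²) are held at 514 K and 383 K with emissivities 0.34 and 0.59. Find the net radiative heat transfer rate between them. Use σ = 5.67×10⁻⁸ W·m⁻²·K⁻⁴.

For two large parallel gray plates, q = σ(T₁⁴ − T₂⁴) / (1/ε₁ + 1/ε₂ − 1).
1/ε₁ + 1/ε₂ − 1 = 1/0.34 + 1/0.59 − 1 = 3.636.
T₁⁴ − T₂⁴ = 6.98×10^10 − 2.15×10^10 = 4.83×10^10 K⁴.
q = 5.67×10⁻⁸ × 4.83×10^10 / 3.636 = 753 W/m².
Q = q·A = 753 × 7.8 = 5870 W.

Q ≈ 5870 W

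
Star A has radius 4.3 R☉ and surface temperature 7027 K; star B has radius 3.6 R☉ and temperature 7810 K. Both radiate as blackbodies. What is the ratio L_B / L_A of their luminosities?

L = 4πR²σT⁴ ∝ R²T⁴, so L_B/L_A = (3.6/4.3)² × (7810/7027)⁴ = 0.701 × 1.53 = 1.07.

L_B/L_A ≈ 1.07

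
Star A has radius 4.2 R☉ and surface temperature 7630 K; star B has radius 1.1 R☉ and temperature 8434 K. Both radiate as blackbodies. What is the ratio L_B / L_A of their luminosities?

L = 4πR²σT⁴ ∝ R²T⁴, so L_B/L_A = (1.1/4.2)² × (8434/7630)⁴ = 0.0686 × 1.49 = 0.102.

L_B/L_A ≈ 0.102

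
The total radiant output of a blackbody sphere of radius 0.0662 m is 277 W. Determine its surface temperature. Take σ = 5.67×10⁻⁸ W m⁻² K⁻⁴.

T ≈ 546 K

A = 4πr² = 4π × (0.0662)² = 0.0551 m².
From P = σAT⁴, T = (P / σA)^(1/4) = (277 / (5.67×10⁻⁸ × 0.0551))^(1/4).
T = (8.87×10^10)^(1/4) = 546 K.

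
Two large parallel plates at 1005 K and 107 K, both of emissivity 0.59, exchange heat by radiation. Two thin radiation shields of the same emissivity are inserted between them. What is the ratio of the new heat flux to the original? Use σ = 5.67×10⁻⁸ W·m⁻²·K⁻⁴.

With N identical shields there are N+1 = 3 gaps in series, each with the same radiative resistance, so the flux falls to 1/(N+1) of its unshielded value.

ratio ≈ 0.333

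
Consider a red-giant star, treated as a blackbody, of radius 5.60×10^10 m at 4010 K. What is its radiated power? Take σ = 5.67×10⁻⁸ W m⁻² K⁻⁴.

A = 4πr² = 4π × (5.60×10^10)² = 3.94×10^22 m².
P = σAT⁴ = 5.67×10⁻⁸ × 3.94×10^22 × (4010)⁴ = 5.67×10⁻⁸ × 3.94×10^22 × 2.59×10^14.
P = 5.78×10^29 W.

P ≈ 5.78×10^29 W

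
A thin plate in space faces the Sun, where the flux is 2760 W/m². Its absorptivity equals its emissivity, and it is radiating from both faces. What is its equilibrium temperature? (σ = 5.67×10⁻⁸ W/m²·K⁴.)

T ≈ 395 K

Absorbed flux αS = emitted flux 2εσT⁴ per unit area; with α = ε this gives T = (S/2σ)^(1/4).
T = (2760 / (2 × 5.67×10⁻⁸))^(1/4) = (2.43×10^10)^(1/4).
T = 395 K.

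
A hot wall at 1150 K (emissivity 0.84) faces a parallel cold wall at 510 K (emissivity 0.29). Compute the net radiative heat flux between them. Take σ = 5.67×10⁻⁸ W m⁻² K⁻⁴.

For two large parallel gray plates, q = σ(T₁⁴ − T₂⁴) / (1/ε₁ + 1/ε₂ − 1).
1/ε₁ + 1/ε₂ − 1 = 1/0.84 + 1/0.29 − 1 = 3.639.
T₁⁴ − T₂⁴ = 1.75×10^12 − 6.77×10^10 = 1.68×10^12 K⁴.
q = 5.67×10⁻⁸ × 1.68×10^12 / 3.639 = 26200 W/m².

q ≈ 26200 W/m²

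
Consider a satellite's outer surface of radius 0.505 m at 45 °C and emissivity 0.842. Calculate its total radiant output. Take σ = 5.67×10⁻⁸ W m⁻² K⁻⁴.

A = 4πr² = 4π × (0.505)² = 3.20 m².
45 °C = 318 K.
Stefan–Boltzmann: P = εσAT⁴ = 0.842 × 5.67×10⁻⁸ × 3.20 × (318)⁴ = 0.842 × 5.67×10⁻⁸ × 3.20 × 1.02×10^10.
P = 1560 W.

P ≈ 1560 W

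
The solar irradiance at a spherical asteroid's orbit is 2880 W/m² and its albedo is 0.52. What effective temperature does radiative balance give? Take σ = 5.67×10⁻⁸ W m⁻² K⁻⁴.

Power absorbed = (1−a)S·πR²; power emitted = 4πR²σT⁴. Equating and cancelling πR²:
T = ((1−a)S / 4σ)^(1/4) = (1380 / (4 × 5.67×10⁻⁸))^(1/4) = (6.10×10^9)^(1/4).
T = 279 K.

T ≈ 279 K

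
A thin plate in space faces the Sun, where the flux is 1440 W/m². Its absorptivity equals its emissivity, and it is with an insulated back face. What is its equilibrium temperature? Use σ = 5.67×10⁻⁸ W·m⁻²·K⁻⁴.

T ≈ 399 K

Absorbed flux αS = emitted flux εσT⁴ (one radiating face); with α = ε, T = (S/σ)^(1/4).
T = (1440 / 5.67×10⁻⁸)^(1/4) = (2.54×10^10)^(1/4).
T = 399 K.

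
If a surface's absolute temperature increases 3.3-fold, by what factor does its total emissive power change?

P ∝ T⁴, so the power scales as (3.3)⁴ = 119.

factor ≈ 119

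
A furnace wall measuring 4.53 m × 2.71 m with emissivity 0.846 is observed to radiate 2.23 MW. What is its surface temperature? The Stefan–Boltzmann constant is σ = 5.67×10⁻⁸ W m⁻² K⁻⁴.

T ≈ 1390 K

A = 4.53 × 2.71 = 12.3 m².
From P = εσAT⁴, T = (P / εσA)^(1/4) = (2.23×10^6 / (0.846 × 5.67×10⁻⁸ × 12.3))^(1/4).
T = (3.79×10^12)^(1/4) = 1390 K.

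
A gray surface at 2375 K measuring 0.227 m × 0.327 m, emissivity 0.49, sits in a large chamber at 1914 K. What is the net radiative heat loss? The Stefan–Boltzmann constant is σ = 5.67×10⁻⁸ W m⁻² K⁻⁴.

Q ≈ 37900 W

A = 0.227 × 0.327 = 0.0742 m².
Q = εσA(T⁴ − T_s⁴). T⁴ − T_s⁴ = (2375)⁴ − (1914)⁴ = 3.18×10^13 − 1.34×10^13 = 1.84×10^13 K⁴.
Q = 0.49 × 5.67×10⁻⁸ × 0.0742 × 1.84×10^13 = 37900 W.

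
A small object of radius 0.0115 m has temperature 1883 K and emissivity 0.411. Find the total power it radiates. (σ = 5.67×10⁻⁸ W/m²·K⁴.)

A = 4πr² = 4π × (0.0115)² = 1.66×10^-3 m².
P = εσAT⁴ = 0.411 × 5.67×10⁻⁸ × 1.66×10^-3 × (1883)⁴ = 0.411 × 5.67×10⁻⁸ × 1.66×10^-3 × 1.26×10^13.
P = 487 W.

P ≈ 487 W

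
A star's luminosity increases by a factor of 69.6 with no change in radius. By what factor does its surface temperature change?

P ∝ T⁴ ⇒ T ∝ P^(1/4), so T scales by (69.6)^(1/4) = 2.89.

factor ≈ 2.89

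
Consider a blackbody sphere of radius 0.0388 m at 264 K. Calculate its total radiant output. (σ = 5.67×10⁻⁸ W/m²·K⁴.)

A = 4πr² = 4π × (0.0388)² = 0.0189 m².
P = σAT⁴ = 5.67×10⁻⁸ × 0.0189 × (264)⁴ = 5.67×10⁻⁸ × 0.0189 × 4.86×10^9.
P = 5.21 W.

P ≈ 5.21 W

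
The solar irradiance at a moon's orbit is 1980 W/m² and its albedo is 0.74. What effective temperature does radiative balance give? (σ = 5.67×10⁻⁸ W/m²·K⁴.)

Power absorbed = (1−a)S·πR²; power emitted = 4πR²σT⁴. Equating and cancelling πR²:
T = ((1−a)S / 4σ)^(1/4) = (515 / (4 × 5.67×10⁻⁸))^(1/4) = (2.27×10^9)^(1/4).
T = 218 K.

T ≈ 218 K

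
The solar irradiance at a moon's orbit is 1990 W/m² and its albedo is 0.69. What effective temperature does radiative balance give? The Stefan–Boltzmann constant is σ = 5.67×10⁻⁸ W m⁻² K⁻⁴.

Power absorbed = (1−a)S·πR²; power emitted = 4πR²σT⁴. Equating and cancelling πR²:
T = ((1−a)S / 4σ)^(1/4) = (617 / (4 × 5.67×10⁻⁸))^(1/4) = (2.72×10^9)^(1/4).
T = 228 K.

T ≈ 228 K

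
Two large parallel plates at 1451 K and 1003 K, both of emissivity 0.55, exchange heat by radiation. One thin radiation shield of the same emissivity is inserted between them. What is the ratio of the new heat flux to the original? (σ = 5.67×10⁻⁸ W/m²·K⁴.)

With N identical shields there are N+1 = 2 gaps in series, each with the same radiative resistance, so the flux falls to 1/(N+1) of its unshielded value.

ratio ≈ 0.500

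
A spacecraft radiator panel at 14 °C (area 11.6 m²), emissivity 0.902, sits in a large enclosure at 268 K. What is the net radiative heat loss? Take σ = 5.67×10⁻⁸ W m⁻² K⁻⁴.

Q ≈ 965 W

Convert: 14 °C = 287 K.
Q = εσA(T⁴ − T_s⁴). T⁴ − T_s⁴ = (287)⁴ − (268)⁴ = 6.78×10^9 − 5.16×10^9 = 1.63×10^9 K⁴.
Q = 0.902 × 5.67×10⁻⁸ × 11.6 × 1.63×10^9 = 965 W.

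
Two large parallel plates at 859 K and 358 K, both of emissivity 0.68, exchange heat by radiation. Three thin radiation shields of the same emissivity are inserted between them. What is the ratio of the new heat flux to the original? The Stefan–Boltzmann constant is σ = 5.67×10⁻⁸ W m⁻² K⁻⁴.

ratio ≈ 0.250

With N identical shields there are N+1 = 4 gaps in series, each with the same radiative resistance, so the flux falls to 1/(N+1) of its unshielded value.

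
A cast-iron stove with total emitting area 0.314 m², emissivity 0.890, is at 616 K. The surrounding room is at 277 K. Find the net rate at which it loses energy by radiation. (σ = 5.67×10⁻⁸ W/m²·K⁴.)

Q = εσA(T⁴ − T_s⁴). T⁴ − T_s⁴ = (616)⁴ − (277)⁴ = 1.44×10^11 − 5.89×10^9 = 1.38×10^11 K⁴.
Q = 0.890 × 5.67×10⁻⁸ × 0.314 × 1.38×10^11 = 2190 W.

Q ≈ 2190 W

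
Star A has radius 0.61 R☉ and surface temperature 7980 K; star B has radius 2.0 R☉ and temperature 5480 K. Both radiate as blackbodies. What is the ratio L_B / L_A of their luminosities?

L = 4πR²σT⁴ ∝ R²T⁴, so L_B/L_A = (2.0/0.61)² × (5480/7980)⁴ = 10.7 × 0.222 = 2.39.

L_B/L_A ≈ 2.39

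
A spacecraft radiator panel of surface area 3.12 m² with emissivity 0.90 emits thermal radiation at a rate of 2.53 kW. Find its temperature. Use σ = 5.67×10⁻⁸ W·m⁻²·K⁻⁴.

From P = εσAT⁴, T = (P / εσA)^(1/4) = (2530 / (0.90 × 5.67×10⁻⁸ × 3.12))^(1/4).
T = (1.59×10^10)^(1/4) = 355 K.

T ≈ 355 K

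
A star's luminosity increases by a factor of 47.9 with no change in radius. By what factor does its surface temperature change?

P ∝ T⁴ ⇒ T ∝ P^(1/4), so T scales by (47.9)^(1/4) = 2.63.

factor ≈ 2.63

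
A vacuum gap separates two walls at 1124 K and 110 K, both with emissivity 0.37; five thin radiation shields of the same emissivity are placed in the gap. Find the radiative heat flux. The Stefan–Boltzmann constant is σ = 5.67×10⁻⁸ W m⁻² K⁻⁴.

q ≈ 3420 W/m²

Each of the 6 gaps contributes resistance (2/ε − 1) = 2/0.37 − 1 = 4.405; total = 26.43.
q = σ(T₁⁴ − T₂⁴) / 26.43 = 5.67×10⁻⁸ × 1.60×10^12 / 26.43 = 3420 W/m².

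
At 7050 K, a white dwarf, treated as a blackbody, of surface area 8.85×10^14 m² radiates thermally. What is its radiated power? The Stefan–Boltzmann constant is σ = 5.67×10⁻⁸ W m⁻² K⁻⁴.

P = σAT⁴ = 5.67×10⁻⁸ × 8.85×10^14 × (7050)⁴ = 5.67×10⁻⁸ × 8.85×10^14 × 2.47×10^15.
P = 1.24×10^23 W.

P ≈ 1.24×10^23 W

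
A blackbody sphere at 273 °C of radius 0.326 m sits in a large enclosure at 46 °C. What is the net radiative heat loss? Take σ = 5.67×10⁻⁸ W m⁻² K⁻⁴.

A = 4πr² = 4π × (0.326)² = 1.34 m².
Convert: 273 °C = 546 K; 46 °C = 319 K.
Q = σA(T⁴ − T_s⁴). T⁴ − T_s⁴ = (546)⁴ − (319)⁴ = 8.89×10^10 − 1.04×10^10 = 7.85×10^10 K⁴.
Q = 5.67×10⁻⁸ × 1.34 × 7.85×10^10 = 5950 W.

Q ≈ 5950 W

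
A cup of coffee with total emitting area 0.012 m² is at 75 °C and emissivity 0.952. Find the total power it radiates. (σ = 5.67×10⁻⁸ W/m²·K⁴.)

75 °C = 348 K.
P = εσAT⁴ = 0.952 × 5.67×10⁻⁸ × 0.0120 × (348)⁴ = 0.952 × 5.67×10⁻⁸ × 0.0120 × 1.47×10^10.
P = 9.50 W.

P ≈ 9.50 W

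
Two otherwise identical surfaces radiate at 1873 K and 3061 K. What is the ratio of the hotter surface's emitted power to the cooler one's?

ratio ≈ 7.13

P ∝ T⁴, so the ratio is (3061/1873)⁴ = (1.634)⁴ = 7.13.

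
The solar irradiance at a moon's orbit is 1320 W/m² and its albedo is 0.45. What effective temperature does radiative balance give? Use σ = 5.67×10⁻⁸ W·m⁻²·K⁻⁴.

T ≈ 238 K

Power absorbed = (1−a)S·πR²; power emitted = 4πR²σT⁴. Equating and cancelling πR²:
T = ((1−a)S / 4σ)^(1/4) = (726 / (4 × 5.67×10⁻⁸))^(1/4) = (3.20×10^9)^(1/4).
T = 238 K.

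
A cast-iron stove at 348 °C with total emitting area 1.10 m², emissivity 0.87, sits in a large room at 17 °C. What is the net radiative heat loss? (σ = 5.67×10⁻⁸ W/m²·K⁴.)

Convert: 348 °C = 621 K; 17 °C = 290 K.
Q = εσA(T⁴ − T_s⁴). T⁴ − T_s⁴ = (621)⁴ − (290)⁴ = 1.49×10^11 − 7.07×10^9 = 1.42×10^11 K⁴.
Q = 0.87 × 5.67×10⁻⁸ × 1.10 × 1.42×10^11 = 7690 W.

Q ≈ 7690 W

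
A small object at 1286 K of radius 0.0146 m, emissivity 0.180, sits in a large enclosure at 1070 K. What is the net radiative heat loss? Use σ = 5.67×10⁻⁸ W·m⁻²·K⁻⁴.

A = 4πr² = 4π × (0.0146)² = 2.68×10^-3 m².
Q = εσA(T⁴ − T_s⁴). T⁴ − T_s⁴ = (1286)⁴ − (1070)⁴ = 2.74×10^12 − 1.31×10^12 = 1.42×10^12 K⁴.
Q = 0.180 × 5.67×10⁻⁸ × 2.68×10^-3 × 1.42×10^12 = 38.9 W.

Q ≈ 38.9 W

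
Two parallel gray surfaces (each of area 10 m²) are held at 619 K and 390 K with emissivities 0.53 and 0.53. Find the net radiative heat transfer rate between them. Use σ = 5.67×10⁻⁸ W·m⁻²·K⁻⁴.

Q ≈ 25300 W

For two large parallel gray plates, q = σ(T₁⁴ − T₂⁴) / (1/ε₁ + 1/ε₂ − 1).
1/ε₁ + 1/ε₂ − 1 = 1/0.53 + 1/0.53 − 1 = 2.774.
T₁⁴ − T₂⁴ = 1.47×10^11 − 2.31×10^10 = 1.24×10^11 K⁴.
q = 5.67×10⁻⁸ × 1.24×10^11 / 2.774 = 2530 W/m².
Q = q·A = 2530 × 10 = 25300 W.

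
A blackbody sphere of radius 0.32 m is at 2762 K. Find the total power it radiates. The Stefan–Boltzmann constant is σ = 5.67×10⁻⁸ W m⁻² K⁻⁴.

P ≈ 4.25×10^6 W

A = 4πr² = 4π × (0.32)² = 1.29 m².
P = σAT⁴ = 5.67×10⁻⁸ × 1.29 × (2762)⁴ = 5.67×10⁻⁸ × 1.29 × 5.82×10^13.
P = 4.25×10^6 W.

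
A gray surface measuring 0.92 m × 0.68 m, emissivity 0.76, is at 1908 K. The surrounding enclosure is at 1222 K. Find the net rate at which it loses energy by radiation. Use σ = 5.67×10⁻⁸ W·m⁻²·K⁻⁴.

A = 0.92 × 0.68 = 0.626 m².
Q = εσA(T⁴ − T_s⁴). T⁴ − T_s⁴ = (1908)⁴ − (1222)⁴ = 1.33×10^13 − 2.23×10^12 = 1.10×10^13 K⁴.
Q = 0.76 × 5.67×10⁻⁸ × 0.626 × 1.10×10^13 = 2.97×10^5 W.

Q ≈ 2.97×10^5 W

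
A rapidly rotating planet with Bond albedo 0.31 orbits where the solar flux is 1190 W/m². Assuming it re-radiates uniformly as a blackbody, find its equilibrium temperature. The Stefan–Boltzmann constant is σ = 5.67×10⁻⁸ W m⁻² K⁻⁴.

T ≈ 245 K

Power absorbed = (1−a)S·πR²; power emitted = 4πR²σT⁴. Equating and cancelling πR²:
T = ((1−a)S / 4σ)^(1/4) = (821 / (4 × 5.67×10⁻⁸))^(1/4) = (3.62×10^9)^(1/4).
T = 245 K.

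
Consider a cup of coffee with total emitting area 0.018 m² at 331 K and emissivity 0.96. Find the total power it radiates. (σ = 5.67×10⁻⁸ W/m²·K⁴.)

Stefan–Boltzmann: P = εσAT⁴ = 0.96 × 5.67×10⁻⁸ × 0.0180 × (331)⁴ = 0.96 × 5.67×10⁻⁸ × 0.0180 × 1.20×10^10.
P = 11.8 W.

P ≈ 11.8 W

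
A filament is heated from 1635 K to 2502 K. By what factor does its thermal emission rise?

ratio ≈ 5.48

P ∝ T⁴, so the ratio is (2502/1635)⁴ = (1.530)⁴ = 5.48.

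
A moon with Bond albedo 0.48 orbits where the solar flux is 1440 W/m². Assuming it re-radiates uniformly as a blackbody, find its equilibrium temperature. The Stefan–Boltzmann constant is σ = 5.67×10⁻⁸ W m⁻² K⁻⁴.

T ≈ 240 K

Power absorbed = (1−a)S·πR²; power emitted = 4πR²σT⁴. Equating and cancelling πR²:
T = ((1−a)S / 4σ)^(1/4) = (749 / (4 × 5.67×10⁻⁸))^(1/4) = (3.30×10^9)^(1/4).
T = 240 K.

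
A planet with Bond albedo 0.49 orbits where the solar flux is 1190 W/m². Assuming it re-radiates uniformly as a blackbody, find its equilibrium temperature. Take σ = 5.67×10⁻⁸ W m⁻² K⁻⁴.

Power absorbed = (1−a)S·πR²; power emitted = 4πR²σT⁴. Equating and cancelling πR²:
T = ((1−a)S / 4σ)^(1/4) = (607 / (4 × 5.67×10⁻⁸))^(1/4) = (2.68×10^9)^(1/4).
T = 227 K.

T ≈ 227 K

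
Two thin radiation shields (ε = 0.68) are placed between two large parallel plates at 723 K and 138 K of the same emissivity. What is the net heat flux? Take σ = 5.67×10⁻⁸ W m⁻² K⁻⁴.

q ≈ 2660 W/m²

Each of the 3 gaps contributes resistance (2/ε − 1) = 2/0.68 − 1 = 1.941; total = 5.824.
q = σ(T₁⁴ − T₂⁴) / 5.824 = 5.67×10⁻⁸ × 2.73×10^11 / 5.824 = 2660 W/m².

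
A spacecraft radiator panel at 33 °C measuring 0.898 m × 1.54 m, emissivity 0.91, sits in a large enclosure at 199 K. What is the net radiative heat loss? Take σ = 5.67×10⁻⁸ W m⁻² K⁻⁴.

Q ≈ 514 W

A = 0.898 × 1.54 = 1.38 m².
Convert: 33 °C = 306 K.
Q = εσA(T⁴ − T_s⁴). T⁴ − T_s⁴ = (306)⁴ − (199)⁴ = 8.77×10^9 − 1.57×10^9 = 7.20×10^9 K⁴.
Q = 0.91 × 5.67×10⁻⁸ × 1.38 × 7.20×10^9 = 514 W.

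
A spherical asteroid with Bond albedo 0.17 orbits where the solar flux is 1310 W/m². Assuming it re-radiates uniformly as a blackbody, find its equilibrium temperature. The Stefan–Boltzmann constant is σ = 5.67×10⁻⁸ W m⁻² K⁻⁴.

T ≈ 263 K

Power absorbed = (1−a)S·πR²; power emitted = 4πR²σT⁴. Equating and cancelling πR²:
T = ((1−a)S / 4σ)^(1/4) = (1090 / (4 × 5.67×10⁻⁸))^(1/4) = (4.79×10^9)^(1/4).
T = 263 K.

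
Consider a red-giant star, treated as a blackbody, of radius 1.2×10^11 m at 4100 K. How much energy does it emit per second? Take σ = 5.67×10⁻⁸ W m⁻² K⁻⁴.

A = 4πr² = 4π × (1.2×10^11)² = 1.81×10^23 m².
P = σAT⁴ = 5.67×10⁻⁸ × 1.81×10^23 × (4100)⁴ = 5.67×10⁻⁸ × 1.81×10^23 × 2.83×10^14.
P = 2.90×10^30 W.

P ≈ 2.90×10^30 W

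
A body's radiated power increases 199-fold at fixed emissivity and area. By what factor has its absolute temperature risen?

factor ≈ 3.76

P ∝ T⁴ ⇒ T ∝ P^(1/4), so T scales by (199)^(1/4) = 3.76.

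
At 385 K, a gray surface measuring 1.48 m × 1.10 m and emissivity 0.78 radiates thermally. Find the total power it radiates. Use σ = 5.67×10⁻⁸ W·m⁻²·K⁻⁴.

P ≈ 1580 W

A = 1.48 × 1.10 = 1.63 m².
Stefan–Boltzmann: P = εσAT⁴ = 0.78 × 5.67×10⁻⁸ × 1.63 × (385)⁴ = 0.78 × 5.67×10⁻⁸ × 1.63 × 2.20×10^10.
P = 1580 W.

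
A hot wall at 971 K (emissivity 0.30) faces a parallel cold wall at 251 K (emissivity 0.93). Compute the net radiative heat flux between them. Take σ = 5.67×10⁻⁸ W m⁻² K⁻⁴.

For two large parallel gray plates, q = σ(T₁⁴ − T₂⁴) / (1/ε₁ + 1/ε₂ − 1).
1/ε₁ + 1/ε₂ − 1 = 1/0.30 + 1/0.93 − 1 = 3.409.
T₁⁴ − T₂⁴ = 8.89×10^11 − 3.97×10^9 = 8.85×10^11 K⁴.
q = 5.67×10⁻⁸ × 8.85×10^11 / 3.409 = 14700 W/m².

q ≈ 14700 W/m²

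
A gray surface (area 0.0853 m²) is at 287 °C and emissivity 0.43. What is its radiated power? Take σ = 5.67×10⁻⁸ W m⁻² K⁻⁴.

287 °C = 560 K.
Stefan–Boltzmann: P = εσAT⁴ = 0.43 × 5.67×10⁻⁸ × 0.0853 × (560)⁴ = 0.43 × 5.67×10⁻⁸ × 0.0853 × 9.83×10^10.
P = 205 W.

P ≈ 205 W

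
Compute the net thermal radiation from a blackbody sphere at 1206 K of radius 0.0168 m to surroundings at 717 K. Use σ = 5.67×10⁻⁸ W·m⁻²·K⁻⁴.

Q ≈ 372 W

A = 4πr² = 4π × (0.0168)² = 3.55×10^-3 m².
Q = σA(T⁴ − T_s⁴). T⁴ − T_s⁴ = (1206)⁴ − (717)⁴ = 2.12×10^12 − 2.64×10^11 = 1.85×10^12 K⁴.
Q = 5.67×10⁻⁸ × 3.55×10^-3 × 1.85×10^12 = 372 W.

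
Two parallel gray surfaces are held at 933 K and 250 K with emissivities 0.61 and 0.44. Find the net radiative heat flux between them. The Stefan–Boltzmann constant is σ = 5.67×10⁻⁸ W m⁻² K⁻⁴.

For two large parallel gray plates, q = σ(T₁⁴ − T₂⁴) / (1/ε₁ + 1/ε₂ − 1).
1/ε₁ + 1/ε₂ − 1 = 1/0.61 + 1/0.44 − 1 = 2.912.
T₁⁴ − T₂⁴ = 7.58×10^11 − 3.91×10^9 = 7.54×10^11 K⁴.
q = 5.67×10⁻⁸ × 7.54×10^11 / 2.912 = 14700 W/m².

q ≈ 14700 W/m²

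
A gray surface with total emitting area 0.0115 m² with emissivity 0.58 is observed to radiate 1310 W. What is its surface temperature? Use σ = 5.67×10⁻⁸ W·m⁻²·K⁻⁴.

T ≈ 1360 K

From P = εσAT⁴, T = (P / εσA)^(1/4) = (1310 / (0.58 × 5.67×10⁻⁸ × 0.0115))^(1/4).
T = (3.46×10^12)^(1/4) = 1360 K.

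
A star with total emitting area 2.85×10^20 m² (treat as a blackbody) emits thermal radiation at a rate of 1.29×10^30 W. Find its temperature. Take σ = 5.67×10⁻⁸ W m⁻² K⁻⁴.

T ≈ 16800 K

From P = σAT⁴, T = (P / σA)^(1/4) = (1.29×10^30 / (5.67×10⁻⁸ × 2.85×10^20))^(1/4).
T = (7.98×10^16)^(1/4) = 16800 K.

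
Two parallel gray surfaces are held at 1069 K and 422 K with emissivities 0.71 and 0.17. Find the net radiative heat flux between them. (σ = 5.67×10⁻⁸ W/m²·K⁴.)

For two large parallel gray plates, q = σ(T₁⁴ − T₂⁴) / (1/ε₁ + 1/ε₂ − 1).
1/ε₁ + 1/ε₂ − 1 = 1/0.71 + 1/0.17 − 1 = 6.291.
T₁⁴ − T₂⁴ = 1.31×10^12 − 3.17×10^10 = 1.27×10^12 K⁴.
q = 5.67×10⁻⁸ × 1.27×10^12 / 6.291 = 11500 W/m².

q ≈ 11500 W/m²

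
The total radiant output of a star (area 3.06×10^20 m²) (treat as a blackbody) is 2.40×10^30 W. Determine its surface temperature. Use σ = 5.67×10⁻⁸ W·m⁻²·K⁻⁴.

From P = σAT⁴, T = (P / σA)^(1/4) = (2.40×10^30 / (5.67×10⁻⁸ × 3.06×10^20))^(1/4).
T = (1.38×10^17)^(1/4) = 19300 K.

T ≈ 19300 K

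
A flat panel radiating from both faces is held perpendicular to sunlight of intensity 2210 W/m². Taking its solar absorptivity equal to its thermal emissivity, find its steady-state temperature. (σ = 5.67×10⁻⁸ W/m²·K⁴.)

Absorbed flux αS = emitted flux 2εσT⁴ per unit area; with α = ε this gives T = (S/2σ)^(1/4).
T = (2210 / (2 × 5.67×10⁻⁸))^(1/4) = (1.95×10^10)^(1/4).
T = 374 K.

T ≈ 374 K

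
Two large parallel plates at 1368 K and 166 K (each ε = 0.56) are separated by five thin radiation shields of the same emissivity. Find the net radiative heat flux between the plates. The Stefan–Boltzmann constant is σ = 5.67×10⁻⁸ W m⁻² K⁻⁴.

Each of the 6 gaps contributes resistance (2/ε − 1) = 2/0.56 − 1 = 2.571; total = 15.43.
q = σ(T₁⁴ − T₂⁴) / 15.43 = 5.67×10⁻⁸ × 3.50×10^12 / 15.43 = 12900 W/m².

q ≈ 12900 W/m²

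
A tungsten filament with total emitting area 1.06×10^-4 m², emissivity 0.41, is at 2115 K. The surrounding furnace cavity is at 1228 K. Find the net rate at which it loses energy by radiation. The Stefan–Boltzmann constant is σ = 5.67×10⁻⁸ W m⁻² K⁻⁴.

Q = εσA(T⁴ − T_s⁴). T⁴ − T_s⁴ = (2115)⁴ − (1228)⁴ = 2.00×10^13 − 2.27×10^12 = 1.77×10^13 K⁴.
Q = 0.41 × 5.67×10⁻⁸ × 1.06×10^-4 × 1.77×10^13 = 43.7 W.

Q ≈ 43.7 W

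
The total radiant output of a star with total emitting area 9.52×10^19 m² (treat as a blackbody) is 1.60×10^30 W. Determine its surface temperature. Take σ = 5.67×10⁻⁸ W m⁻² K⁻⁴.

From P = σAT⁴, T = (P / σA)^(1/4) = (1.60×10^30 / (5.67×10⁻⁸ × 9.52×10^19))^(1/4).
T = (2.96×10^17)^(1/4) = 23300 K.

T ≈ 23300 K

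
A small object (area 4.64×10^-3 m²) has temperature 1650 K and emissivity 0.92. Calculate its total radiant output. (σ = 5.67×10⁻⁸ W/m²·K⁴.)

P = εσAT⁴ = 0.92 × 5.67×10⁻⁸ × 4.64×10^-3 × (1650)⁴ = 0.92 × 5.67×10⁻⁸ × 4.64×10^-3 × 7.41×10^12.
P = 1790 W.

P ≈ 1790 W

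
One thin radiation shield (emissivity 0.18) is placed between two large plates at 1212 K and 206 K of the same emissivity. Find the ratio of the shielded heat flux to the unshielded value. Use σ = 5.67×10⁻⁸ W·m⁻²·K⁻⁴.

ratio ≈ 0.500

With N identical shields there are N+1 = 2 gaps in series, each with the same radiative resistance, so the flux falls to 1/(N+1) of its unshielded value.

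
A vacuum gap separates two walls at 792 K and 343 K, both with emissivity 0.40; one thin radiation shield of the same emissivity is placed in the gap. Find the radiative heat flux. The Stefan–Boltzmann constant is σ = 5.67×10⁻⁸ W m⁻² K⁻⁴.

q ≈ 2690 W/m²

Each of the 2 gaps contributes resistance (2/ε − 1) = 2/0.40 − 1 = 4.000; total = 8.000.
q = σ(T₁⁴ − T₂⁴) / 8.000 = 5.67×10⁻⁸ × 3.80×10^11 / 8.000 = 2690 W/m².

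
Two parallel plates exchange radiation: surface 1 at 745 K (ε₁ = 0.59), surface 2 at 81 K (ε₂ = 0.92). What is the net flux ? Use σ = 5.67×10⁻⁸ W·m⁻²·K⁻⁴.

q ≈ 9800 W/m²

For two large parallel gray plates, q = σ(T₁⁴ − T₂⁴) / (1/ε₁ + 1/ε₂ − 1).
1/ε₁ + 1/ε₂ − 1 = 1/0.59 + 1/0.92 − 1 = 1.782.
T₁⁴ − T₂⁴ = 3.08×10^11 − 4.30×10^7 = 3.08×10^11 K⁴.
q = 5.67×10⁻⁸ × 3.08×10^11 / 1.782 = 9800 W/m².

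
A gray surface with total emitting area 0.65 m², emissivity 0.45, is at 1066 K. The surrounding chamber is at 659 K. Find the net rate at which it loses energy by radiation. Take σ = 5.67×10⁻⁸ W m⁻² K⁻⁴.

Q = εσA(T⁴ − T_s⁴). T⁴ − T_s⁴ = (1066)⁴ − (659)⁴ = 1.29×10^12 − 1.89×10^11 = 1.10×10^12 K⁴.
Q = 0.45 × 5.67×10⁻⁸ × 0.650 × 1.10×10^12 = 18300 W.

Q ≈ 18300 W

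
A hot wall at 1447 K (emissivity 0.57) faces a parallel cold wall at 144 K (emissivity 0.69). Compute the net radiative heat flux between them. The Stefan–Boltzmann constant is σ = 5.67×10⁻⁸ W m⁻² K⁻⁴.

q ≈ 1.13×10^5 W/m²

For two large parallel gray plates, q = σ(T₁⁴ − T₂⁴) / (1/ε₁ + 1/ε₂ − 1).
1/ε₁ + 1/ε₂ − 1 = 1/0.57 + 1/0.69 − 1 = 2.204.
T₁⁴ − T₂⁴ = 4.38×10^12 − 4.30×10^8 = 4.38×10^12 K⁴.
q = 5.67×10⁻⁸ × 4.38×10^12 / 2.204 = 1.13×10^5 W/m².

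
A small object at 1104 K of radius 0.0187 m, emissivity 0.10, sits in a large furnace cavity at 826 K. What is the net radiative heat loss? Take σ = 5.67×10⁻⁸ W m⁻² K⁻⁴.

Q ≈ 25.4 W

A = 4πr² = 4π × (0.0187)² = 4.39×10^-3 m².
Q = εσA(T⁴ − T_s⁴). T⁴ − T_s⁴ = (1104)⁴ − (826)⁴ = 1.49×10^12 − 4.66×10^11 = 1.02×10^12 K⁴.
Q = 0.10 × 5.67×10⁻⁸ × 4.39×10^-3 × 1.02×10^12 = 25.4 W.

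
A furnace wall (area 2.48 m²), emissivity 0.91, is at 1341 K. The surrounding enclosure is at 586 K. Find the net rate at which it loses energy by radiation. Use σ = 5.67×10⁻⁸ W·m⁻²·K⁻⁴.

Q = εσA(T⁴ − T_s⁴). T⁴ − T_s⁴ = (1341)⁴ − (586)⁴ = 3.23×10^12 − 1.18×10^11 = 3.12×10^12 K⁴.
Q = 0.91 × 5.67×10⁻⁸ × 2.48 × 3.12×10^12 = 3.99×10^5 W.

Q ≈ 3.99×10^5 W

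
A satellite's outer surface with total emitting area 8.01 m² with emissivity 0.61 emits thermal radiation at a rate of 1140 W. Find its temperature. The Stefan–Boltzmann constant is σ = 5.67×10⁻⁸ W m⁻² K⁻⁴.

T ≈ 253 K

From P = εσAT⁴, T = (P / εσA)^(1/4) = (1140 / (0.61 × 5.67×10⁻⁸ × 8.01))^(1/4).
T = (4.11×10^9)^(1/4) = 253 K.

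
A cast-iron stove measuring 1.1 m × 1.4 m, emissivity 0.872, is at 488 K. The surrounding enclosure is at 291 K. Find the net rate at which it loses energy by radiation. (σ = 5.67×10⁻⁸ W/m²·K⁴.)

A = 1.1 × 1.4 = 1.54 m².
Q = εσA(T⁴ − T_s⁴). T⁴ − T_s⁴ = (488)⁴ − (291)⁴ = 5.67×10^10 − 7.17×10^9 = 4.95×10^10 K⁴.
Q = 0.872 × 5.67×10⁻⁸ × 1.54 × 4.95×10^10 = 3770 W.

Q ≈ 3770 W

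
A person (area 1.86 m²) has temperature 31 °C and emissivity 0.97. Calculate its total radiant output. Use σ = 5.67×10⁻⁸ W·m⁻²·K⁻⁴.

P ≈ 874 W

31 °C = 304 K.
Stefan–Boltzmann: P = εσAT⁴ = 0.97 × 5.67×10⁻⁸ × 1.86 × (304)⁴ = 0.97 × 5.67×10⁻⁸ × 1.86 × 8.54×10^9.
P = 874 W.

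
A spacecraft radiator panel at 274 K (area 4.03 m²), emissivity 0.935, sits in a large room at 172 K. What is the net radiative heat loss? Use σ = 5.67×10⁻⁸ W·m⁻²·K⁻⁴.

Q ≈ 1020 W

Q = εσA(T⁴ − T_s⁴). T⁴ − T_s⁴ = (274)⁴ − (172)⁴ = 5.64×10^9 − 8.75×10^8 = 4.76×10^9 K⁴.
Q = 0.935 × 5.67×10⁻⁸ × 4.03 × 4.76×10^9 = 1020 W.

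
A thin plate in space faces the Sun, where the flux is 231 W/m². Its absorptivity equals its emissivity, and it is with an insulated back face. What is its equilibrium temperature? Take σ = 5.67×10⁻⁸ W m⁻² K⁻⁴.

Absorbed flux αS = emitted flux εσT⁴ (one radiating face); with α = ε, T = (S/σ)^(1/4).
T = (231 / 5.67×10⁻⁸)^(1/4) = (4.07×10^9)^(1/4).
T = 253 K.

T ≈ 253 K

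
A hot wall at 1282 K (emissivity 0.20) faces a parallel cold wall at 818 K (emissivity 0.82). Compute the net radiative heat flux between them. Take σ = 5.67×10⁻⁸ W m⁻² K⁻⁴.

q ≈ 24500 W/m²

For two large parallel gray plates, q = σ(T₁⁴ − T₂⁴) / (1/ε₁ + 1/ε₂ − 1).
1/ε₁ + 1/ε₂ − 1 = 1/0.20 + 1/0.82 − 1 = 5.220.
T₁⁴ − T₂⁴ = 2.70×10^12 − 4.48×10^11 = 2.25×10^12 K⁴.
q = 5.67×10⁻⁸ × 2.25×10^12 / 5.220 = 24500 W/m².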